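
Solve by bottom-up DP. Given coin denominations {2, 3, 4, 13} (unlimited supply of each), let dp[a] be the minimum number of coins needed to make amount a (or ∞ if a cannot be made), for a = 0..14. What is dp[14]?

 a  0  1  2  3  4  5  6  7  8  9 10 11 12 13 14
dp  0  -  1  1  1  2  2  2  2  3  3  3  3  1  4
(- denotes ∞ / unreachable)

4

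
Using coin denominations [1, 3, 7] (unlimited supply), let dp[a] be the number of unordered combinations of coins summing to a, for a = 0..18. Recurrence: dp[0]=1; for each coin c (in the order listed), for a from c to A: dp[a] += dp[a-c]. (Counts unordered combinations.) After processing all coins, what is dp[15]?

after  coin     0     1     2     3     4     5     6     7     8     9    10    11    12    13    14    15    16    17    18
          1     1     1     1     1     1     1     1     1     1     1     1     1     1     1     1     1     1     1     1
          3     1     1     1     2     2     2     3     3     3     4     4     4     5     5     5     6     6     6     7
          7     1     1     1     2     2     2     3     4     4     5     6     6     7     8     9    10    11    12    13

10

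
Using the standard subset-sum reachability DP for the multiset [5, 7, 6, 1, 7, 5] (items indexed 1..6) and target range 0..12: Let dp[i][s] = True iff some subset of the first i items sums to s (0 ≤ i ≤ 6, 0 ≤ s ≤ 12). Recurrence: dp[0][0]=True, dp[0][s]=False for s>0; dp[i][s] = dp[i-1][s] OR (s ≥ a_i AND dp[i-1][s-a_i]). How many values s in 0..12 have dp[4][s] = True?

i\s   0   1   2   3   4   5   6   7   8   9  10  11  12
  0   T   F   F   F   F   F   F   F   F   F   F   F   F
  1   T   F   F   F   F   T   F   F   F   F   F   F   F
  2   T   F   F   F   F   T   F   T   F   F   F   F   T
  3   T   F   F   F   F   T   T   T   F   F   F   T   T
  4   T   T   F   F   F   T   T   T   T   F   F   T   T
  5   T   T   F   F   F   T   T   T   T   F   F   T   T
  6   T   T   F   F   F   T   T   T   T   F   T   T   T

8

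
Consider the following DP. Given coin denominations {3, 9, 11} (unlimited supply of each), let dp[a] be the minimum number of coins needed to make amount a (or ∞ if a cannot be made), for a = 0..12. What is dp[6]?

 a  0  1  2  3  4  5  6  7  8  9 10 11 12
dp  0  -  -  1  -  -  2  -  -  1  -  1  2
(- denotes ∞ / unreachable)

2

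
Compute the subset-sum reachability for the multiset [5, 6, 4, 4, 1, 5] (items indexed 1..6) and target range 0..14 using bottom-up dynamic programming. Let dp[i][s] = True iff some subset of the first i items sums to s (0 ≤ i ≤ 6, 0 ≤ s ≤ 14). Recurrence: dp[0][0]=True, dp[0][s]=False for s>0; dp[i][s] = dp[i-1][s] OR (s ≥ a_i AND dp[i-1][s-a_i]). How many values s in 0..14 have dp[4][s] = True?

10

i\s   0   1   2   3   4   5   6   7   8   9  10  11  12  13  14
  0   T   F   F   F   F   F   F   F   F   F   F   F   F   F   F
  1   T   F   F   F   F   T   F   F   F   F   F   F   F   F   F
  2   T   F   F   F   F   T   T   F   F   F   F   T   F   F   F
  3   T   F   F   F   T   T   T   F   F   T   T   T   F   F   F
  4   T   F   F   F   T   T   T   F   T   T   T   T   F   T   T
  5   T   T   F   F   T   T   T   T   T   T   T   T   T   T   T
  6   T   T   F   F   T   T   T   T   T   T   T   T   T   T   T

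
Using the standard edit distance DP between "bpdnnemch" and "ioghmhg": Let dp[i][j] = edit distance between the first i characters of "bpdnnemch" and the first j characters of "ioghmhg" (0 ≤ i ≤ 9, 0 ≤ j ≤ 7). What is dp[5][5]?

   ''  i  o  g  h  m  h  g
''  0  1  2  3  4  5  6  7
 b  1  1  2  3  4  5  6  7
 p  2  2  2  3  4  5  6  7
 d  3  3  3  3  4  5  6  7
 n  4  4  4  4  4  5  6  7
 n  5  5  5  5  5  5  6  7
 e  6  6  6  6  6  6  6  7
 m  7  7  7  7  7  6  7  7
 c  8  8  8  8  8  7  7  8
 h  9  9  9  9  8  8  7  8

5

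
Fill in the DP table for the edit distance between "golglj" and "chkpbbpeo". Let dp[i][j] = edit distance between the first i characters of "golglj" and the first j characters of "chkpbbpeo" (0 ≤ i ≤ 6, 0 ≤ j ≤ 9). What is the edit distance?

9

   ''  c  h  k  p  b  b  p  e  o
''  0  1  2  3  4  5  6  7  8  9
 g  1  1  2  3  4  5  6  7  8  9
 o  2  2  2  3  4  5  6  7  8  8
 l  3  3  3  3  4  5  6  7  8  9
 g  4  4  4  4  4  5  6  7  8  9
 l  5  5  5  5  5  5  6  7  8  9
 j  6  6  6  6  6  6  6  7  8  9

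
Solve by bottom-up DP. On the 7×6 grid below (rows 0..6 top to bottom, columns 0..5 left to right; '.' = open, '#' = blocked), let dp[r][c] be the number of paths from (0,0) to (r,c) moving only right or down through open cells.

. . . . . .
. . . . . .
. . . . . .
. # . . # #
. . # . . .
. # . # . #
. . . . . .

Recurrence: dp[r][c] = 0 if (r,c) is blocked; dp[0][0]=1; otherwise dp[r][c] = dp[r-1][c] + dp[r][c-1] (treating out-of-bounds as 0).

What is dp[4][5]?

16

r\c   0   1   2   3   4   5
  0   1   1   1   1   1   1
  1   1   2   3   4   5   6
  2   1   3   6  10  15  21
  3   1   0   6  16   0   0
  4   1   1   0  16  16  16
  5   1   0   0   0  16   0
  6   1   1   1   1  17  17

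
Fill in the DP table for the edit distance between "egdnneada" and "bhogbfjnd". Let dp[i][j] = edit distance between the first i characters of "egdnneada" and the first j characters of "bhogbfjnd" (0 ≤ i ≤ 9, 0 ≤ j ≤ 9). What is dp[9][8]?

9

   ''  b  h  o  g  b  f  j  n  d
''  0  1  2  3  4  5  6  7  8  9
 e  1  1  2  3  4  5  6  7  8  9
 g  2  2  2  3  3  4  5  6  7  8
 d  3  3  3  3  4  4  5  6  7  7
 n  4  4  4  4  4  5  5  6  6  7
 n  5  5  5  5  5  5  6  6  6  7
 e  6  6  6  6  6  6  6  7  7  7
 a  7  7  7  7  7  7  7  7  8  8
 d  8  8  8  8  8  8  8  8  8  8
 a  9  9  9  9  9  9  9  9  9  9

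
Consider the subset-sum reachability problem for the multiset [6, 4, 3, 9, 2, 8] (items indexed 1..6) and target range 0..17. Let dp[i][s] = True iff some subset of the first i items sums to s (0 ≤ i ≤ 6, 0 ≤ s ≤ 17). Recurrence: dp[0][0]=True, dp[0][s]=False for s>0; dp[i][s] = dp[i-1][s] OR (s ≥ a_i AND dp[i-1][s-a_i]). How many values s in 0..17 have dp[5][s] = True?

i\s   0   1   2   3   4   5   6   7   8   9  10  11  12  13  14  15  16  17
  0   T   F   F   F   F   F   F   F   F   F   F   F   F   F   F   F   F   F
  1   T   F   F   F   F   F   T   F   F   F   F   F   F   F   F   F   F   F
  2   T   F   F   F   T   F   T   F   F   F   T   F   F   F   F   F   F   F
  3   T   F   F   T   T   F   T   T   F   T   T   F   F   T   F   F   F   F
  4   T   F   F   T   T   F   T   T   F   T   T   F   T   T   F   T   T   F
  5   T   F   T   T   T   T   T   T   T   T   T   T   T   T   T   T   T   T
  6   T   F   T   T   T   T   T   T   T   T   T   T   T   T   T   T   T   T

17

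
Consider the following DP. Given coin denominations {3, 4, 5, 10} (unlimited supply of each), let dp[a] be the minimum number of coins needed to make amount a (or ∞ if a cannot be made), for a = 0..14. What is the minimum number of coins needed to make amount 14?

2

 a  0  1  2  3  4  5  6  7  8  9 10 11 12 13 14
dp  0  -  -  1  1  1  2  2  2  2  1  3  3  2  2
(- denotes ∞ / unreachable)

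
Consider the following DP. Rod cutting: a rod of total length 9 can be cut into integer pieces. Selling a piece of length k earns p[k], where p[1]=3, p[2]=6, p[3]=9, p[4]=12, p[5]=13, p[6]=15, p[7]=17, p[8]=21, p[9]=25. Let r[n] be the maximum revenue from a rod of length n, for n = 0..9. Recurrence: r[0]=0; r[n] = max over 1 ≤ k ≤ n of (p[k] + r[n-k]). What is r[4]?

   n    0    1    2    3    4    5    6    7    8    9
r[n]    0    3    6    9   12   15   18   21   24   27

12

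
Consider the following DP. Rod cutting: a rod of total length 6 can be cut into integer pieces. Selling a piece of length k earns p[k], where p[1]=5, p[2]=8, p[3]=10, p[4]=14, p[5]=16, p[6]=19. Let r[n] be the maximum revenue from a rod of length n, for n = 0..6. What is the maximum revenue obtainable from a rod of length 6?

   n    0    1    2    3    4    5    6
r[n]    0    5   10   15   20   25   30

30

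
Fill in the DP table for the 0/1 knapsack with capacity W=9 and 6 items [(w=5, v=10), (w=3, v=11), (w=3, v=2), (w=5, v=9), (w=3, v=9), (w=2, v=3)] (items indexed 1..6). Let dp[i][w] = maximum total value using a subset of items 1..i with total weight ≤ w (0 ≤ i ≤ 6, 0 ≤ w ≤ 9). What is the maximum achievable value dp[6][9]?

23

i\w   0   1   2   3   4   5   6   7   8   9
  0   0   0   0   0   0   0   0   0   0   0
  1   0   0   0   0   0  10  10  10  10  10
  2   0   0   0  11  11  11  11  11  21  21
  3   0   0   0  11  11  11  13  13  21  21
  4   0   0   0  11  11  11  13  13  21  21
  5   0   0   0  11  11  11  20  20  21  22
  6   0   0   3  11  11  14  20  20  23  23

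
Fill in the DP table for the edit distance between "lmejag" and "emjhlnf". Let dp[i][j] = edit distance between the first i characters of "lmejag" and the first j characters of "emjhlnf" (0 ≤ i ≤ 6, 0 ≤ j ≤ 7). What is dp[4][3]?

2

   ''  e  m  j  h  l  n  f
''  0  1  2  3  4  5  6  7
 l  1  1  2  3  4  4  5  6
 m  2  2  1  2  3  4  5  6
 e  3  2  2  2  3  4  5  6
 j  4  3  3  2  3  4  5  6
 a  5  4  4  3  3  4  5  6
 g  6  5  5  4  4  4  5  6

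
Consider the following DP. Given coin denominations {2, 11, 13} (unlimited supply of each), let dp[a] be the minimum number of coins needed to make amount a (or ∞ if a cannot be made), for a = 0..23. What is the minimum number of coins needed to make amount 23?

 a  0  1  2  3  4  5  6  7  8  9 10 11 12 13 14 15 16 17 18 19 20 21 22 23
dp  0  -  1  -  2  -  3  -  4  -  5  1  6  1  7  2  8  3  9  4 10  5  2  6
(- denotes ∞ / unreachable)

6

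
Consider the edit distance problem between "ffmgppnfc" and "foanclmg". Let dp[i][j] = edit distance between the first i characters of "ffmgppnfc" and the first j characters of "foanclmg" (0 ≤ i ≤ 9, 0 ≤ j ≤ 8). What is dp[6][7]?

6

   ''  f  o  a  n  c  l  m  g
''  0  1  2  3  4  5  6  7  8
 f  1  0  1  2  3  4  5  6  7
 f  2  1  1  2  3  4  5  6  7
 m  3  2  2  2  3  4  5  5  6
 g  4  3  3  3  3  4  5  6  5
 p  5  4  4  4  4  4  5  6  6
 p  6  5  5  5  5  5  5  6  7
 n  7  6  6  6  5  6  6  6  7
 f  8  7  7  7  6  6  7  7  7
 c  9  8  8  8  7  6  7  8  8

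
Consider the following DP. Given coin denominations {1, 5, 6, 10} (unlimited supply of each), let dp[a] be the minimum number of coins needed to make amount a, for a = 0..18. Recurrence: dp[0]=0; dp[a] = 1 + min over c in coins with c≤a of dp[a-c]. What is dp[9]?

 a  0  1  2  3  4  5  6  7  8  9 10 11 12 13 14 15 16 17 18
dp  0  1  2  3  4  1  1  2  3  4  1  2  2  3  4  2  2  3  3

4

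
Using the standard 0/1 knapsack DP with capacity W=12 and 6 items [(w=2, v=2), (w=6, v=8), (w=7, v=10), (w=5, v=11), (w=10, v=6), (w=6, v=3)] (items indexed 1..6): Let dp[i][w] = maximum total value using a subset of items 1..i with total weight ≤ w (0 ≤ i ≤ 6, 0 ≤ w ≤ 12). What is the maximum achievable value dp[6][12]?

i\w   0   1   2   3   4   5   6   7   8   9  10  11  12
  0   0   0   0   0   0   0   0   0   0   0   0   0   0
  1   0   0   2   2   2   2   2   2   2   2   2   2   2
  2   0   0   2   2   2   2   8   8  10  10  10  10  10
  3   0   0   2   2   2   2   8  10  10  12  12  12  12
  4   0   0   2   2   2  11  11  13  13  13  13  19  21
  5   0   0   2   2   2  11  11  13  13  13  13  19  21
  6   0   0   2   2   2  11  11  13  13  13  13  19  21

21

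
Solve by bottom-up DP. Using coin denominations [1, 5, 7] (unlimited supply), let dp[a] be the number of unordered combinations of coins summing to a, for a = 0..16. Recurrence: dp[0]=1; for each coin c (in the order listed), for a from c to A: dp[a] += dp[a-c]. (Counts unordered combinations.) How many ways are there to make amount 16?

after  coin     0     1     2     3     4     5     6     7     8     9    10    11    12    13    14    15    16
          1     1     1     1     1     1     1     1     1     1     1     1     1     1     1     1     1     1
          5     1     1     1     1     1     2     2     2     2     2     3     3     3     3     3     4     4
          7     1     1     1     1     1     2     2     3     3     3     4     4     5     5     6     7     7

7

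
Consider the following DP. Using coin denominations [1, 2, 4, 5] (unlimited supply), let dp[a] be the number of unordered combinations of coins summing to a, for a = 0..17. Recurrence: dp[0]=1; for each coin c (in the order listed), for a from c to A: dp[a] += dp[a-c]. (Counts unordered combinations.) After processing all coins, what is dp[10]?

17

after  coin     0     1     2     3     4     5     6     7     8     9    10    11    12    13    14    15    16    17
          1     1     1     1     1     1     1     1     1     1     1     1     1     1     1     1     1     1     1
          2     1     1     2     2     3     3     4     4     5     5     6     6     7     7     8     8     9     9
          4     1     1     2     2     4     4     6     6     9     9    12    12    16    16    20    20    25    25
          5     1     1     2     2     4     5     7     8    11    13    17    19    24    27    33    37    44    49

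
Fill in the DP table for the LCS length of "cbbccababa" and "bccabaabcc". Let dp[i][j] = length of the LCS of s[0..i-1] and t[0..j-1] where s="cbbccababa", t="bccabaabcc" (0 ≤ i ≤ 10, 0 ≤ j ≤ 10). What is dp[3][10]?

   ''  b  c  c  a  b  a  a  b  c  c
''  0  0  0  0  0  0  0  0  0  0  0
 c  0  0  1  1  1  1  1  1  1  1  1
 b  0  1  1  1  1  2  2  2  2  2  2
 b  0  1  1  1  1  2  2  2  3  3  3
 c  0  1  2  2  2  2  2  2  3  4  4
 c  0  1  2  3  3  3  3  3  3  4  5
 a  0  1  2  3  4  4  4  4  4  4  5
 b  0  1  2  3  4  5  5  5  5  5  5
 a  0  1  2  3  4  5  6  6  6  6  6
 b  0  1  2  3  4  5  6  6  7  7  7
 a  0  1  2  3  4  5  6  7  7  7  7

3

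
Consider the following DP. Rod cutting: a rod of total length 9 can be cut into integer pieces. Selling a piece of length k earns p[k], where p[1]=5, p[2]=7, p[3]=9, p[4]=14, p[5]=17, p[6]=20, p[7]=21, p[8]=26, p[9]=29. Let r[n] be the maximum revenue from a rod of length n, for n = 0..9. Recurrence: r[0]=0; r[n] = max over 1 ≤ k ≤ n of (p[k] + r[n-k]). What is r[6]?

   n    0    1    2    3    4    5    6    7    8    9
r[n]    0    5   10   15   20   25   30   35   40   45

30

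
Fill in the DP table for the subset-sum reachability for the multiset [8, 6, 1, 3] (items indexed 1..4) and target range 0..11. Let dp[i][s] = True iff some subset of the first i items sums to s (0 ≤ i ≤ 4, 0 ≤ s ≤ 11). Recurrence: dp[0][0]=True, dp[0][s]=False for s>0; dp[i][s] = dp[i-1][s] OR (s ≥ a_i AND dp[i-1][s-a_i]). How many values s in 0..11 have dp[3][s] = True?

i\s   0   1   2   3   4   5   6   7   8   9  10  11
  0   T   F   F   F   F   F   F   F   F   F   F   F
  1   T   F   F   F   F   F   F   F   T   F   F   F
  2   T   F   F   F   F   F   T   F   T   F   F   F
  3   T   T   F   F   F   F   T   T   T   T   F   F
  4   T   T   F   T   T   F   T   T   T   T   T   T

6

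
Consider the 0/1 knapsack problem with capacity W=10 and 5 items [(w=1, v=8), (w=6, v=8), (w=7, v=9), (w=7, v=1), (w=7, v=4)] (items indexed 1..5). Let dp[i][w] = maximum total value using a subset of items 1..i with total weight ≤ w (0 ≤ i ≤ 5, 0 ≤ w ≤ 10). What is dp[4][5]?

8

i\w   0   1   2   3   4   5   6   7   8   9  10
  0   0   0   0   0   0   0   0   0   0   0   0
  1   0   8   8   8   8   8   8   8   8   8   8
  2   0   8   8   8   8   8   8  16  16  16  16
  3   0   8   8   8   8   8   8  16  17  17  17
  4   0   8   8   8   8   8   8  16  17  17  17
  5   0   8   8   8   8   8   8  16  17  17  17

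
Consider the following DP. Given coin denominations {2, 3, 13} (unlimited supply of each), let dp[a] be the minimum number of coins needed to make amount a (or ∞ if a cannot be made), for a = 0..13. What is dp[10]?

 a  0  1  2  3  4  5  6  7  8  9 10 11 12 13
dp  0  -  1  1  2  2  2  3  3  3  4  4  4  1
(- denotes ∞ / unreachable)

4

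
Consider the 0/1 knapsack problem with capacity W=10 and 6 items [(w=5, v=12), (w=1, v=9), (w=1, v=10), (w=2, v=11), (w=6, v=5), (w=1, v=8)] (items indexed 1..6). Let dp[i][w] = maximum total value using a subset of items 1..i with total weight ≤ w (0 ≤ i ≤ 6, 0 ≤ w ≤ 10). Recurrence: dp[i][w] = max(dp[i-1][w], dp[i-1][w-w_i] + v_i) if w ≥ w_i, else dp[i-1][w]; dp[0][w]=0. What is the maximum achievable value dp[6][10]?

i\w   0   1   2   3   4   5   6   7   8   9  10
  0   0   0   0   0   0   0   0   0   0   0   0
  1   0   0   0   0   0  12  12  12  12  12  12
  2   0   9   9   9   9  12  21  21  21  21  21
  3   0  10  19  19  19  19  22  31  31  31  31
  4   0  10  19  21  30  30  30  31  33  42  42
  5   0  10  19  21  30  30  30  31  33  42  42
  6   0  10  19  27  30  38  38  38  39  42  50

50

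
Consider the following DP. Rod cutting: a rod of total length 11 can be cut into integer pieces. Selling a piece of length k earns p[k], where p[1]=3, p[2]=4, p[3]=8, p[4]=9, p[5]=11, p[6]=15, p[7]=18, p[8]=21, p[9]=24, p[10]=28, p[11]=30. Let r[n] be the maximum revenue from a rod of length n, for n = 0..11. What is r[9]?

   n    0    1    2    3    4    5    6    7    8    9   10   11
r[n]    0    3    6    9   12   15   18   21   24   27   30   33

27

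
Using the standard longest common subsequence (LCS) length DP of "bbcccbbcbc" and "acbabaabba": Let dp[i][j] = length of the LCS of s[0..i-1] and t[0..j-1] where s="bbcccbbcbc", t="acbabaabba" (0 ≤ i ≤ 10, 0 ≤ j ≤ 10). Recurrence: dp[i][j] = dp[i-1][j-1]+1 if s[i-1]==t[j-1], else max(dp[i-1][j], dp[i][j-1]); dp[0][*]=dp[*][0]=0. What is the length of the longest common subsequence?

4

   ''  a  c  b  a  b  a  a  b  b  a
''  0  0  0  0  0  0  0  0  0  0  0
 b  0  0  0  1  1  1  1  1  1  1  1
 b  0  0  0  1  1  2  2  2  2  2  2
 c  0  0  1  1  1  2  2  2  2  2  2
 c  0  0  1  1  1  2  2  2  2  2  2
 c  0  0  1  1  1  2  2  2  2  2  2
 b  0  0  1  2  2  2  2  2  3  3  3
 b  0  0  1  2  2  3  3  3  3  4  4
 c  0  0  1  2  2  3  3  3  3  4  4
 b  0  0  1  2  2  3  3  3  4  4  4
 c  0  0  1  2  2  3  3  3  4  4  4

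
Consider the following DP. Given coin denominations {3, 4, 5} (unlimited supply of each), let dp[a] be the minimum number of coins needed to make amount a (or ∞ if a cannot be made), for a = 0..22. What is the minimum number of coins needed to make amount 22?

5

 a  0  1  2  3  4  5  6  7  8  9 10 11 12 13 14 15 16 17 18 19 20 21 22
dp  0  -  -  1  1  1  2  2  2  2  2  3  3  3  3  3  4  4  4  4  4  5  5
(- denotes ∞ / unreachable)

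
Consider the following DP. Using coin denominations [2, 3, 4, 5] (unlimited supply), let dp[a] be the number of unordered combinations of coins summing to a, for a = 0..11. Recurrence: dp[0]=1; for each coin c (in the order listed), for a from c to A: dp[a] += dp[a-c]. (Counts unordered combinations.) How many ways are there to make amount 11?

after  coin     0     1     2     3     4     5     6     7     8     9    10    11
          2     1     0     1     0     1     0     1     0     1     0     1     0
          3     1     0     1     1     1     1     2     1     2     2     2     2
          4     1     0     1     1     2     1     3     2     4     3     5     4
          5     1     0     1     1     2     2     3     3     5     5     7     7

7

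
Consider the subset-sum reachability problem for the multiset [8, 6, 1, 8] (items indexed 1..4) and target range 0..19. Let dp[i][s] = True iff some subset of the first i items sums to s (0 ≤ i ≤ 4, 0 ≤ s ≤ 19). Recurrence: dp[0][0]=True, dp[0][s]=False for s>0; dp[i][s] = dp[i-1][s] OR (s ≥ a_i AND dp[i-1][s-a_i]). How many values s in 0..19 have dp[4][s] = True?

10

i\s   0   1   2   3   4   5   6   7   8   9  10  11  12  13  14  15  16  17  18  19
  0   T   F   F   F   F   F   F   F   F   F   F   F   F   F   F   F   F   F   F   F
  1   T   F   F   F   F   F   F   F   T   F   F   F   F   F   F   F   F   F   F   F
  2   T   F   F   F   F   F   T   F   T   F   F   F   F   F   T   F   F   F   F   F
  3   T   T   F   F   F   F   T   T   T   T   F   F   F   F   T   T   F   F   F   F
  4   T   T   F   F   F   F   T   T   T   T   F   F   F   F   T   T   T   T   F   F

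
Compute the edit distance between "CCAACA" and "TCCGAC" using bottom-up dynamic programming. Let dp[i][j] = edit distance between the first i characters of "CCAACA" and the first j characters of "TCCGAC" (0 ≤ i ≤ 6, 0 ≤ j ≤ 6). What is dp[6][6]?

3

   ''  T  C  C  G  A  C
''  0  1  2  3  4  5  6
 C  1  1  1  2  3  4  5
 C  2  2  1  1  2  3  4
 A  3  3  2  2  2  2  3
 A  4  4  3  3  3  2  3
 C  5  5  4  3  4  3  2
 A  6  6  5  4  4  4  3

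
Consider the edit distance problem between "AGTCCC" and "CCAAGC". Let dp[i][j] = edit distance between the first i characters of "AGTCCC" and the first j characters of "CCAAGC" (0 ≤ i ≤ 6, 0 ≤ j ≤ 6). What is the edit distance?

5

   ''  C  C  A  A  G  C
''  0  1  2  3  4  5  6
 A  1  1  2  2  3  4  5
 G  2  2  2  3  3  3  4
 T  3  3  3  3  4  4  4
 C  4  3  3  4  4  5  4
 C  5  4  3  4  5  5  5
 C  6  5  4  4  5  6  5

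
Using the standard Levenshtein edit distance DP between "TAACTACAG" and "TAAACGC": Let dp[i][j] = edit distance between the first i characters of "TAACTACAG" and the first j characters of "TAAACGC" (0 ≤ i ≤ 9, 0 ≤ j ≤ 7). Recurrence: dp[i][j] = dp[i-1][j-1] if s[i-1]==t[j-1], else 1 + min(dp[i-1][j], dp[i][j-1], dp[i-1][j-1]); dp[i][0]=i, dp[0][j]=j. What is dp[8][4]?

   ''  T  A  A  A  C  G  C
''  0  1  2  3  4  5  6  7
 T  1  0  1  2  3  4  5  6
 A  2  1  0  1  2  3  4  5
 A  3  2  1  0  1  2  3  4
 C  4  3  2  1  1  1  2  3
 T  5  4  3  2  2  2  2  3
 A  6  5  4  3  2  3  3  3
 C  7  6  5  4  3  2  3  3
 A  8  7  6  5  4  3  3  4
 G  9  8  7  6  5  4  3  4

4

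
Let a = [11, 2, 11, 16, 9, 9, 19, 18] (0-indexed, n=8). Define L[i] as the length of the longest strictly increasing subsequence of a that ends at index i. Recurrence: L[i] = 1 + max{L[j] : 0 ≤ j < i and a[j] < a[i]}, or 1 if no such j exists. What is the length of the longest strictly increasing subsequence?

4

   i    0    1    2    3    4    5    6    7
a[i]   11    2   11   16    9    9   19   18
L[i]    1    1    2    3    2    2    4    4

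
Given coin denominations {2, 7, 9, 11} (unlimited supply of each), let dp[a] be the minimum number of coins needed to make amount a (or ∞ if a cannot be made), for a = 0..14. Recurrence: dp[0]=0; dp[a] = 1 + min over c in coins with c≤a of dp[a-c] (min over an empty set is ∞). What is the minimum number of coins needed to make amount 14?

 a  0  1  2  3  4  5  6  7  8  9 10 11 12 13 14
dp  0  -  1  -  2  -  3  1  4  1  5  1  6  2  2
(- denotes ∞ / unreachable)

2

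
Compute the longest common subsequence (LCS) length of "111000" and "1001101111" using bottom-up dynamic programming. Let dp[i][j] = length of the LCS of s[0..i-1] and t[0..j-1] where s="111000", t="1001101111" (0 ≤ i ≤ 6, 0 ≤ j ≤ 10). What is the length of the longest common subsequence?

   ''  1  0  0  1  1  0  1  1  1  1
''  0  0  0  0  0  0  0  0  0  0  0
 1  0  1  1  1  1  1  1  1  1  1  1
 1  0  1  1  1  2  2  2  2  2  2  2
 1  0  1  1  1  2  3  3  3  3  3  3
 0  0  1  2  2  2  3  4  4  4  4  4
 0  0  1  2  3  3  3  4  4  4  4  4
 0  0  1  2  3  3  3  4  4  4  4  4

4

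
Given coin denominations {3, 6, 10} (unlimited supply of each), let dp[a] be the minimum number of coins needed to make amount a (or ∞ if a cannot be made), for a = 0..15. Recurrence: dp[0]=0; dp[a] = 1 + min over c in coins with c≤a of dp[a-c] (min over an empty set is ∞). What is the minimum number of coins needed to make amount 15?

3

 a  0  1  2  3  4  5  6  7  8  9 10 11 12 13 14 15
dp  0  -  -  1  -  -  1  -  -  2  1  -  2  2  -  3
(- denotes ∞ / unreachable)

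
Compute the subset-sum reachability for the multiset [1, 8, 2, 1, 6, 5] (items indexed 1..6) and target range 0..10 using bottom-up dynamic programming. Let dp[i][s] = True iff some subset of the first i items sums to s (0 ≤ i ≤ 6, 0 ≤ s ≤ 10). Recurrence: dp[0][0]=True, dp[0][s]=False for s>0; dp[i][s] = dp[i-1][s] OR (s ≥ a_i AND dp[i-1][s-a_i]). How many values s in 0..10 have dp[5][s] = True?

i\s   0   1   2   3   4   5   6   7   8   9  10
  0   T   F   F   F   F   F   F   F   F   F   F
  1   T   T   F   F   F   F   F   F   F   F   F
  2   T   T   F   F   F   F   F   F   T   T   F
  3   T   T   T   T   F   F   F   F   T   T   T
  4   T   T   T   T   T   F   F   F   T   T   T
  5   T   T   T   T   T   F   T   T   T   T   T
  6   T   T   T   T   T   T   T   T   T   T   T

10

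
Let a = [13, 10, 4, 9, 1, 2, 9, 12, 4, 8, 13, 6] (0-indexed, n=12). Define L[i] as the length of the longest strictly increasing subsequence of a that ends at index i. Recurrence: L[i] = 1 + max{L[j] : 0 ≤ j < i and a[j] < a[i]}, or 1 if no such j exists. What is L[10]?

   i    0    1    2    3    4    5    6    7    8    9   10   11
a[i]   13   10    4    9    1    2    9   12    4    8   13    6
L[i]    1    1    1    2    1    2    3    4    3    4    5    4

5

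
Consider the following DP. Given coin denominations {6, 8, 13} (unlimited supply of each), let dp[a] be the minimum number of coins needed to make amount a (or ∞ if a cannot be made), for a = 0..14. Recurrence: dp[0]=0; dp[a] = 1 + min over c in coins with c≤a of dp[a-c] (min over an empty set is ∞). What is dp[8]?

1

 a  0  1  2  3  4  5  6  7  8  9 10 11 12 13 14
dp  0  -  -  -  -  -  1  -  1  -  -  -  2  1  2
(- denotes ∞ / unreachable)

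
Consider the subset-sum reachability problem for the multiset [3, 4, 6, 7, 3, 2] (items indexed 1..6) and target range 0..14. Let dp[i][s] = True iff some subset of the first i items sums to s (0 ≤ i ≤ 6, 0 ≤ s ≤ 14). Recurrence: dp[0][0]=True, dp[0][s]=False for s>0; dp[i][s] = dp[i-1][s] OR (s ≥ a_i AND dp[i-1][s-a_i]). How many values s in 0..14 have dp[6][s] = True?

14

i\s   0   1   2   3   4   5   6   7   8   9  10  11  12  13  14
  0   T   F   F   F   F   F   F   F   F   F   F   F   F   F   F
  1   T   F   F   T   F   F   F   F   F   F   F   F   F   F   F
  2   T   F   F   T   T   F   F   T   F   F   F   F   F   F   F
  3   T   F   F   T   T   F   T   T   F   T   T   F   F   T   F
  4   T   F   F   T   T   F   T   T   F   T   T   T   F   T   T
  5   T   F   F   T   T   F   T   T   F   T   T   T   T   T   T
  6   T   F   T   T   T   T   T   T   T   T   T   T   T   T   T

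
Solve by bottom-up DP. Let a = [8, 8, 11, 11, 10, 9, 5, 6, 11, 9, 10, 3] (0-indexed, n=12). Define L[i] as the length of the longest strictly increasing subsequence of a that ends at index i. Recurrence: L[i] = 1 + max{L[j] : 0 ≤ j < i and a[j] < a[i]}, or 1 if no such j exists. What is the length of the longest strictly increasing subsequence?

4

   i    0    1    2    3    4    5    6    7    8    9   10   11
a[i]    8    8   11   11   10    9    5    6   11    9   10    3
L[i]    1    1    2    2    2    2    1    2    3    3    4    1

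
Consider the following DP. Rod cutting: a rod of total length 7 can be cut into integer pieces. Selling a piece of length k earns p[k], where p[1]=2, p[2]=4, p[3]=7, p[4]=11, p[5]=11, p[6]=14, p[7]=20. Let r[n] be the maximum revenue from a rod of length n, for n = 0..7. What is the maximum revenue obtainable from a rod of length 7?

20

   n    0    1    2    3    4    5    6    7
r[n]    0    2    4    7   11   13   15   20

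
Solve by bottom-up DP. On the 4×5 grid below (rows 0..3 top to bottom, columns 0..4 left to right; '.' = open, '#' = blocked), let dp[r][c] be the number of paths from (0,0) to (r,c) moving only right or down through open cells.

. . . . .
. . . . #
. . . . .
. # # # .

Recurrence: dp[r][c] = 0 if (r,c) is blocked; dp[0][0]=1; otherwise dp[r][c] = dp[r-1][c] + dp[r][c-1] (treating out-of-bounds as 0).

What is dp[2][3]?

r\c   0   1   2   3   4
  0   1   1   1   1   1
  1   1   2   3   4   0
  2   1   3   6  10  10
  3   1   0   0   0  10

10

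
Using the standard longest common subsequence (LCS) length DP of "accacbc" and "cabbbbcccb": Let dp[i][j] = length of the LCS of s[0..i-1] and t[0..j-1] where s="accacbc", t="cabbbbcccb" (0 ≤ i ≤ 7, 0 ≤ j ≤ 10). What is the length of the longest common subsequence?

   ''  c  a  b  b  b  b  c  c  c  b
''  0  0  0  0  0  0  0  0  0  0  0
 a  0  0  1  1  1  1  1  1  1  1  1
 c  0  1  1  1  1  1  1  2  2  2  2
 c  0  1  1  1  1  1  1  2  3  3  3
 a  0  1  2  2  2  2  2  2  3  3  3
 c  0  1  2  2  2  2  2  3  3  4  4
 b  0  1  2  3  3  3  3  3  3  4  5
 c  0  1  2  3  3  3  3  4  4  4  5

5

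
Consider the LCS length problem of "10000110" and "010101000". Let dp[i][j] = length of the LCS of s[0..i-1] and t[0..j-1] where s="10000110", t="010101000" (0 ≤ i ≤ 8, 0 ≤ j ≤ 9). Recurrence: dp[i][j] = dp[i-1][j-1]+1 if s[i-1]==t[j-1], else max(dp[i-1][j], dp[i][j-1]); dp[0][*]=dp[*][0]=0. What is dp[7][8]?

   ''  0  1  0  1  0  1  0  0  0
''  0  0  0  0  0  0  0  0  0  0
 1  0  0  1  1  1  1  1  1  1  1
 0  0  1  1  2  2  2  2  2  2  2
 0  0  1  1  2  2  3  3  3  3  3
 0  0  1  1  2  2  3  3  4  4  4
 0  0  1  1  2  2  3  3  4  5  5
 1  0  1  2  2  3  3  4  4  5  5
 1  0  1  2  2  3  3  4  4  5  5
 0  0  1  2  3  3  4  4  5  5  6

5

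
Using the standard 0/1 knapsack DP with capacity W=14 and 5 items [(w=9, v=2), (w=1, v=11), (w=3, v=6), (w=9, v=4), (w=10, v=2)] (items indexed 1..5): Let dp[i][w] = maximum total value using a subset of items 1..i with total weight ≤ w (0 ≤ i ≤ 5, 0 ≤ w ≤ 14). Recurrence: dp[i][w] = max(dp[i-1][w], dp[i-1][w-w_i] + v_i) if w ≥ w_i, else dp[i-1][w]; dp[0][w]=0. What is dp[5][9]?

i\w   0   1   2   3   4   5   6   7   8   9  10  11  12  13  14
  0   0   0   0   0   0   0   0   0   0   0   0   0   0   0   0
  1   0   0   0   0   0   0   0   0   0   2   2   2   2   2   2
  2   0  11  11  11  11  11  11  11  11  11  13  13  13  13  13
  3   0  11  11  11  17  17  17  17  17  17  17  17  17  19  19
  4   0  11  11  11  17  17  17  17  17  17  17  17  17  21  21
  5   0  11  11  11  17  17  17  17  17  17  17  17  17  21  21

17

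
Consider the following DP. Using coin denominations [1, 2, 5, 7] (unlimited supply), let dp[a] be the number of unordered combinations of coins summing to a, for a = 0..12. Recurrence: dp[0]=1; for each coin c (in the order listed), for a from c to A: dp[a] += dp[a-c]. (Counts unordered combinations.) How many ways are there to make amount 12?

17

after  coin     0     1     2     3     4     5     6     7     8     9    10    11    12
          1     1     1     1     1     1     1     1     1     1     1     1     1     1
          2     1     1     2     2     3     3     4     4     5     5     6     6     7
          5     1     1     2     2     3     4     5     6     7     8    10    11    13
          7     1     1     2     2     3     4     5     7     8    10    12    14    17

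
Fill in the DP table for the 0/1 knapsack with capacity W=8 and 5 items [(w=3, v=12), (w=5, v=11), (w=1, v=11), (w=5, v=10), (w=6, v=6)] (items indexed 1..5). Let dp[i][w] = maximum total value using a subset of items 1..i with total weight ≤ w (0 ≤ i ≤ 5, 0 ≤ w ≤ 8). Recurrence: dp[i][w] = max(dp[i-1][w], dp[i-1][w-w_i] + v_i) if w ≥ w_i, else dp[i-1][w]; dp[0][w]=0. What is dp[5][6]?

i\w   0   1   2   3   4   5   6   7   8
  0   0   0   0   0   0   0   0   0   0
  1   0   0   0  12  12  12  12  12  12
  2   0   0   0  12  12  12  12  12  23
  3   0  11  11  12  23  23  23  23  23
  4   0  11  11  12  23  23  23  23  23
  5   0  11  11  12  23  23  23  23  23

23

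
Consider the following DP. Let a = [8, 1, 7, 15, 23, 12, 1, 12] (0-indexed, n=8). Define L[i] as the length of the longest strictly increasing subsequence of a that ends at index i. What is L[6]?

   i    0    1    2    3    4    5    6    7
a[i]    8    1    7   15   23   12    1   12
L[i]    1    1    2    3    4    3    1    3

1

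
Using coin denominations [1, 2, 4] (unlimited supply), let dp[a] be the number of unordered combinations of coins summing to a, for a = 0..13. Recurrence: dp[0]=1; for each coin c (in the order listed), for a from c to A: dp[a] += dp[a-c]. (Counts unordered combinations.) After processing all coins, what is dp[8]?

9

after  coin     0     1     2     3     4     5     6     7     8     9    10    11    12    13
          1     1     1     1     1     1     1     1     1     1     1     1     1     1     1
          2     1     1     2     2     3     3     4     4     5     5     6     6     7     7
          4     1     1     2     2     4     4     6     6     9     9    12    12    16    16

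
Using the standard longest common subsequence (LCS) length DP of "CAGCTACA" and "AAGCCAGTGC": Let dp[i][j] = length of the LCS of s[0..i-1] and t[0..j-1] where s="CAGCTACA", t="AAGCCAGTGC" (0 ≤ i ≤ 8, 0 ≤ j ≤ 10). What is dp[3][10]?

3

   ''  A  A  G  C  C  A  G  T  G  C
''  0  0  0  0  0  0  0  0  0  0  0
 C  0  0  0  0  1  1  1  1  1  1  1
 A  0  1  1  1  1  1  2  2  2  2  2
 G  0  1  1  2  2  2  2  3  3  3  3
 C  0  1  1  2  3  3  3  3  3  3  4
 T  0  1  1  2  3  3  3  3  4  4  4
 A  0  1  2  2  3  3  4  4  4  4  4
 C  0  1  2  2  3  4  4  4  4  4  5
 A  0  1  2  2  3  4  5  5  5  5  5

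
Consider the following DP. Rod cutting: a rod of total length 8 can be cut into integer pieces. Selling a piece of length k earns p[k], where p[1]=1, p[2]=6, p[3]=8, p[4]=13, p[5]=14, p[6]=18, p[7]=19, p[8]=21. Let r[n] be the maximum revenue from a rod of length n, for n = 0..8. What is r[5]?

   n    0    1    2    3    4    5    6    7    8
r[n]    0    1    6    8   13   14   19   21   26

14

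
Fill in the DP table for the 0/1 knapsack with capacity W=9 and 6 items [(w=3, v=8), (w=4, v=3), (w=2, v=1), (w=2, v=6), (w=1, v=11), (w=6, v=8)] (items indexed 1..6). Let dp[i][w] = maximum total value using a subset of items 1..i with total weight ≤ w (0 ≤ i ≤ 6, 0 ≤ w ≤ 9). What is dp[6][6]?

25

i\w   0   1   2   3   4   5   6   7   8   9
  0   0   0   0   0   0   0   0   0   0   0
  1   0   0   0   8   8   8   8   8   8   8
  2   0   0   0   8   8   8   8  11  11  11
  3   0   0   1   8   8   9   9  11  11  12
  4   0   0   6   8   8  14  14  15  15  17
  5   0  11  11  17  19  19  25  25  26  26
  6   0  11  11  17  19  19  25  25  26  26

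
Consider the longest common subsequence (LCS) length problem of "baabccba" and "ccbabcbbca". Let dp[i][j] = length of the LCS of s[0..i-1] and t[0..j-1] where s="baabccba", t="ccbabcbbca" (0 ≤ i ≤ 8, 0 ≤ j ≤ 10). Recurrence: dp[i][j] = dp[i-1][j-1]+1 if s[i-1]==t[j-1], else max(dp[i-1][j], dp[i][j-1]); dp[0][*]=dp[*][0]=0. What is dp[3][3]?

1

   ''  c  c  b  a  b  c  b  b  c  a
''  0  0  0  0  0  0  0  0  0  0  0
 b  0  0  0  1  1  1  1  1  1  1  1
 a  0  0  0  1  2  2  2  2  2  2  2
 a  0  0  0  1  2  2  2  2  2  2  3
 b  0  0  0  1  2  3  3  3  3  3  3
 c  0  1  1  1  2  3  4  4  4  4  4
 c  0  1  2  2  2  3  4  4  4  5  5
 b  0  1  2  3  3  3  4  5  5  5  5
 a  0  1  2  3  4  4  4  5  5  5  6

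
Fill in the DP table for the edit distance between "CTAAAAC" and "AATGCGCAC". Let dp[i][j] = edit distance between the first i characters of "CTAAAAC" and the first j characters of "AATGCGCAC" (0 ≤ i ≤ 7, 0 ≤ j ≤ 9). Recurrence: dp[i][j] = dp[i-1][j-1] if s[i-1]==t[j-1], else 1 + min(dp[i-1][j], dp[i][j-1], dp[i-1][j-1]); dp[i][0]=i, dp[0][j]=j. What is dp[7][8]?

7

   ''  A  A  T  G  C  G  C  A  C
''  0  1  2  3  4  5  6  7  8  9
 C  1  1  2  3  4  4  5  6  7  8
 T  2  2  2  2  3  4  5  6  7  8
 A  3  2  2  3  3  4  5  6  6  7
 A  4  3  2  3  4  4  5  6  6  7
 A  5  4  3  3  4  5  5  6  6  7
 A  6  5  4  4  4  5  6  6  6  7
 C  7  6  5  5  5  4  5  6  7  6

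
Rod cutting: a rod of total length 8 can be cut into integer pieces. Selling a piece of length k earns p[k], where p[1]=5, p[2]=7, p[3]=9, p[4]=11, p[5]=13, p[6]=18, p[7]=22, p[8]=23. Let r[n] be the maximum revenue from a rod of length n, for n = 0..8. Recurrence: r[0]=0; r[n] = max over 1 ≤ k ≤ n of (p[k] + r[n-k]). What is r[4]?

   n    0    1    2    3    4    5    6    7    8
r[n]    0    5   10   15   20   25   30   35   40

20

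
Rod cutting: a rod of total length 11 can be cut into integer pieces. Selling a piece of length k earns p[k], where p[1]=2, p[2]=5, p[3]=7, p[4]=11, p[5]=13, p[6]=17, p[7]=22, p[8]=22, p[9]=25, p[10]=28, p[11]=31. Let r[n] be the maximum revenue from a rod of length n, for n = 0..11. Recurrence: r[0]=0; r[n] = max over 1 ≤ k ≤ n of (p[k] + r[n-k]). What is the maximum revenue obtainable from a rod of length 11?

   n    0    1    2    3    4    5    6    7    8    9   10   11
r[n]    0    2    5    7   11   13   17   22   24   27   29   33

33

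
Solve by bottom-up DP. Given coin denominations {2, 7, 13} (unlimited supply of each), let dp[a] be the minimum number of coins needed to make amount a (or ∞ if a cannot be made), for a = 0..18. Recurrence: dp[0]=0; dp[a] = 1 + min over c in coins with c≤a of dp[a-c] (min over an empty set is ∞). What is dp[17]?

3

 a  0  1  2  3  4  5  6  7  8  9 10 11 12 13 14 15 16 17 18
dp  0  -  1  -  2  -  3  1  4  2  5  3  6  1  2  2  3  3  4
(- denotes ∞ / unreachable)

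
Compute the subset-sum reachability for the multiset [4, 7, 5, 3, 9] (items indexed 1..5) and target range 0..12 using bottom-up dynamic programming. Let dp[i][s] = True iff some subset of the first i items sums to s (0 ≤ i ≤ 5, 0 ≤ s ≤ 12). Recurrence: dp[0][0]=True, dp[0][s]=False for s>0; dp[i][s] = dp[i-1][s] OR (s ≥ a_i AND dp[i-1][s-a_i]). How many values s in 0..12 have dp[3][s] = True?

7

i\s   0   1   2   3   4   5   6   7   8   9  10  11  12
  0   T   F   F   F   F   F   F   F   F   F   F   F   F
  1   T   F   F   F   T   F   F   F   F   F   F   F   F
  2   T   F   F   F   T   F   F   T   F   F   F   T   F
  3   T   F   F   F   T   T   F   T   F   T   F   T   T
  4   T   F   F   T   T   T   F   T   T   T   T   T   T
  5   T   F   F   T   T   T   F   T   T   T   T   T   T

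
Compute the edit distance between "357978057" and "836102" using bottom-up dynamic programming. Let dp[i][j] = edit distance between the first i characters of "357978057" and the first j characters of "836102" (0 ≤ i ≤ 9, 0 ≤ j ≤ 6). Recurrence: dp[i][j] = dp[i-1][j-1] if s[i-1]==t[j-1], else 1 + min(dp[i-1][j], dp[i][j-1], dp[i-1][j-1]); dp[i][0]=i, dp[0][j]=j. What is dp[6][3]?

6

   ''  8  3  6  1  0  2
''  0  1  2  3  4  5  6
 3  1  1  1  2  3  4  5
 5  2  2  2  2  3  4  5
 7  3  3  3  3  3  4  5
 9  4  4  4  4  4  4  5
 7  5  5  5  5  5  5  5
 8  6  5  6  6  6  6  6
 0  7  6  6  7  7  6  7
 5  8  7  7  7  8  7  7
 7  9  8  8  8  8  8  8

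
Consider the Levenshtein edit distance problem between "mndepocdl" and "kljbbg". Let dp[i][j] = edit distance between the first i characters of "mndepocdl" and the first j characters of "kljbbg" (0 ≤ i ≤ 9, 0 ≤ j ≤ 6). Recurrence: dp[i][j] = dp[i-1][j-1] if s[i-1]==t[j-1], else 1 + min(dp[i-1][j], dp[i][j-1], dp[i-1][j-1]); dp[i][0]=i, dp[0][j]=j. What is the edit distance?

   ''  k  l  j  b  b  g
''  0  1  2  3  4  5  6
 m  1  1  2  3  4  5  6
 n  2  2  2  3  4  5  6
 d  3  3  3  3  4  5  6
 e  4  4  4  4  4  5  6
 p  5  5  5  5  5  5  6
 o  6  6  6  6  6  6  6
 c  7  7  7  7  7  7  7
 d  8  8  8  8  8  8  8
 l  9  9  8  9  9  9  9

9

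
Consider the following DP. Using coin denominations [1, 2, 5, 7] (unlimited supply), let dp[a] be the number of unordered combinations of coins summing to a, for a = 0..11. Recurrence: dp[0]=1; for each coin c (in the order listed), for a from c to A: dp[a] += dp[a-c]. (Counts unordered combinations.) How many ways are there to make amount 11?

14

after  coin     0     1     2     3     4     5     6     7     8     9    10    11
          1     1     1     1     1     1     1     1     1     1     1     1     1
          2     1     1     2     2     3     3     4     4     5     5     6     6
          5     1     1     2     2     3     4     5     6     7     8    10    11
          7     1     1     2     2     3     4     5     7     8    10    12    14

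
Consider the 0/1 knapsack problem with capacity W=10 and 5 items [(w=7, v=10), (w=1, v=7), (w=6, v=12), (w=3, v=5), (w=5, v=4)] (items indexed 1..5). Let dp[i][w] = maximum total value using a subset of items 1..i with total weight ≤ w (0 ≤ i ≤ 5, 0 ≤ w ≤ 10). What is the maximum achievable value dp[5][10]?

24

i\w   0   1   2   3   4   5   6   7   8   9  10
  0   0   0   0   0   0   0   0   0   0   0   0
  1   0   0   0   0   0   0   0  10  10  10  10
  2   0   7   7   7   7   7   7  10  17  17  17
  3   0   7   7   7   7   7  12  19  19  19  19
  4   0   7   7   7  12  12  12  19  19  19  24
  5   0   7   7   7  12  12  12  19  19  19  24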